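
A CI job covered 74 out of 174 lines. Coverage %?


Coverage = covered / total * 100
Coverage = 74 / 174 * 100
Coverage = 42.53%

42.53%


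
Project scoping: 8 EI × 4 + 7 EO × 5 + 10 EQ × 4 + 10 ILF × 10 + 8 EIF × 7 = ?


UFP = EI*4 + EO*5 + EQ*4 + ILF*10 + EIF*7
UFP = 8*4 + 7*5 + 10*4 + 10*10 + 8*7
UFP = 32 + 35 + 40 + 100 + 56
UFP = 263

263


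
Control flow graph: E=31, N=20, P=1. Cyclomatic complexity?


Formula: V(G) = E - N + 2P
V(G) = 31 - 20 + 2*1
V(G) = 11 + 2
V(G) = 13

13


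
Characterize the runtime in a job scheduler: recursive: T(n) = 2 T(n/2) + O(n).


Reasoning: master theorem case 2 (merge-sort recurrence)
Complexity: O(n log n)

O(n log n)


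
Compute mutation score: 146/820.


Mutation score = killed / total * 100
Mutation score = 146 / 820 * 100
Mutation score = 17.8%

17.8%


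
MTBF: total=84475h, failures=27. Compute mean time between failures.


Formula: MTBF = Total operating time / Number of failures
MTBF = 84475 / 27
MTBF = 3128.7 hours

3128.7 hours


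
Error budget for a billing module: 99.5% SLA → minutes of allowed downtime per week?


Formula: allowed downtime = period * (100 - SLA) / 100
Period (week) = 10080 minutes
Unavailability fraction = (100 - 99.5) / 100
Allowed downtime = 10080 * (100 - 99.5) / 100
Allowed downtime = 50.4 minutes

50.4 minutes


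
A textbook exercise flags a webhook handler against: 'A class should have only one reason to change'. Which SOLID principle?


This describes the Single Responsibility Principle (SRP)

Single Responsibility Principle (SRP)


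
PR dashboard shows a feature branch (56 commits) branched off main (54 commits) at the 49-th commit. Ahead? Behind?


Common ancestor: commit #49
feature commits after divergence: 56 - 49 = 7
main commits after divergence: 54 - 49 = 5
feature is 7 commits ahead of main
main is 5 commits ahead of feature

feature ahead: 7, main ahead: 5


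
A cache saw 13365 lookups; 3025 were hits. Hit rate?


Formula: hit rate = hits / (hits + misses) * 100
hit rate = 3025 / (3025 + 10340) * 100
hit rate = 3025 / 13365 * 100
hit rate = 22.63%

22.63%


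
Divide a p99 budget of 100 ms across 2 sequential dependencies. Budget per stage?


Formula: per_stage = total_budget / stages
per_stage = 100 / 2
per_stage = 50.0 ms

50.0 ms


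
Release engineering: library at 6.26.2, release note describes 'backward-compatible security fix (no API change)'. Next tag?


Current: 6.26.2
Change category: 'backward-compatible security fix (no API change)' → patch bump
SemVer rule: patch bump → increment PATCH (MAJOR and MINOR unchanged)
New: 6.26.3

6.26.3


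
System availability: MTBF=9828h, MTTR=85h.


Availability = MTBF / (MTBF + MTTR)
Availability = 9828 / (9828 + 85)
Availability = 9828 / 9913
Availability = 99.1425%

99.1425%


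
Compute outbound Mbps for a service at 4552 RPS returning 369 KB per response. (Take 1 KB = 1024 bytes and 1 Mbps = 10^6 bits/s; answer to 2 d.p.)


Formula: Mbps = payload_bytes * RPS * 8 / 1e6
Payload per request = 369 KB = 369 * 1024 = 377856 bytes
Total bytes/sec = 377856 * 4552 = 1720000512
Total bits/sec = 1720000512 * 8 = 13760004096
Mbps = 13760004096 / 1e6 = 13760.0

13760.0 Mbps


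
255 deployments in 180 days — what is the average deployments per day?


Formula: deployments per day = releases / days
= 255 / 180
= 1.417 deploys/day
(equivalently, 9.92 deploys/week)

1.417 deploys/day


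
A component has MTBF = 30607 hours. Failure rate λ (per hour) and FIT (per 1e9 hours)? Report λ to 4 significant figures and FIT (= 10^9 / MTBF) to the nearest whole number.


Formula: λ = 1 / MTBF; FIT = λ × 1e9 = 1e9 / MTBF
λ = 1 / 30607 ≈ 3.267e-05 failures/hour
FIT = 1e9 / 30607 ≈ 32672 failures per 1e9 hours (nearest whole number)

λ = 3.267e-05 /h, FIT = 32672


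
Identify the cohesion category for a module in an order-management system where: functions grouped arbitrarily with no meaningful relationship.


Reasoning: Worst: random grouping
Type: Coincidental cohesion

Coincidental cohesion


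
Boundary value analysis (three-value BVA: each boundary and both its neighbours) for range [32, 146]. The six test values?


Range: [32, 146]
Boundaries: just below min, min, min+1, max-1, max, just above max
Values: [31, 32, 33, 145, 146, 147]

[31, 32, 33, 145, 146, 147]


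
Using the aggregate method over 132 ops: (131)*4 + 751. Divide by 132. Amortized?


Formula: Amortized cost = Total cost / Operations
Total cost = (131 * 4) + (1 * 751)
Total cost = 524 + 751 = 1275
Amortized = 1275 / 132 = 9.6591

9.6591


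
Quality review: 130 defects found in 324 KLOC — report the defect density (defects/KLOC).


Defect density = defects / KLOC
Defect density = 130 / 324
Defect density = 0.401 defects/KLOC

0.401 defects/KLOC


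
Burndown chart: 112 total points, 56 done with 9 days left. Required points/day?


Formula: Required rate = Remaining points / Days left
Remaining = 112 - 56 = 56 points
Required rate = 56 / 9 = 6.22 points/day

6.22 points/day


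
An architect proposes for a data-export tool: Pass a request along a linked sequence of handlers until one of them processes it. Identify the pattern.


This matches the Chain of Responsibility pattern

Chain of Responsibility


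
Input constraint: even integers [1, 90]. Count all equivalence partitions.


Constraint: even integers in [1, 90]
Class 1: x < 1 — out-of-range invalid
Class 2: x in [1,90] but odd — wrong type invalid
Class 3: x in [1,90] and even — valid
Class 4: x > 90 — out-of-range invalid
Total equivalence classes: 4

4 equivalence classes


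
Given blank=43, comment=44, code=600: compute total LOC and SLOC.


Total LOC = blank + comment + code
Total LOC = 43 + 44 + 600 = 687
SLOC (source only) = code = 600

Total LOC: 687, SLOC: 600


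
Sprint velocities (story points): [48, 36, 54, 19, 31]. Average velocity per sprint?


Formula: Avg velocity = Total points / Number of sprints
Points: [48, 36, 54, 19, 31]
Sum = 48 + 36 + 54 + 19 + 31 = 188
Avg velocity = 188 / 5 = 37.6 points/sprint

37.6 points/sprint


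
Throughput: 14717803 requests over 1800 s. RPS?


Formula: throughput = requests / seconds
throughput = 14717803 / 1800
throughput = 8176.56 requests/second

8176.56 requests/second


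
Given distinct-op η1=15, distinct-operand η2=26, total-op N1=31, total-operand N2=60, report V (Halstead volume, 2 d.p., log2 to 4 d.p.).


Formula: V = N * log2(η), where N = N1 + N2 and η = η1 + η2
η = 15 + 26 = 41
N = 31 + 60 = 91
log2(41) ≈ 5.3576
V = 91 * 5.3576 = 487.54

487.54


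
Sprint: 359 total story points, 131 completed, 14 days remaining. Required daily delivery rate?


Formula: Required rate = Remaining points / Days left
Remaining = 359 - 131 = 228 points
Required rate = 228 / 14 = 16.29 points/day

16.29 points/day


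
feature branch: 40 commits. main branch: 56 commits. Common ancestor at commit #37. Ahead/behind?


Common ancestor: commit #37
feature commits after divergence: 40 - 37 = 3
main commits after divergence: 56 - 37 = 19
feature is 3 commits ahead of main
main is 19 commits ahead of feature

feature ahead: 3, main ahead: 19


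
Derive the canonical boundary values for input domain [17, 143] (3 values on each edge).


Range: [17, 143]
Boundaries: just below min, min, min+1, max-1, max, just above max
Values: [16, 17, 18, 142, 143, 144]

[16, 17, 18, 142, 143, 144]


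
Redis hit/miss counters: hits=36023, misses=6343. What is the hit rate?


Formula: hit rate = hits / (hits + misses) * 100
hit rate = 36023 / (36023 + 6343) * 100
hit rate = 36023 / 42366 * 100
hit rate = 85.03%

85.03%


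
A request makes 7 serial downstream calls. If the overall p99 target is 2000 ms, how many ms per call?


Formula: per_stage = total_budget / stages
per_stage = 2000 / 7
per_stage = 285.71 ms

285.71 ms


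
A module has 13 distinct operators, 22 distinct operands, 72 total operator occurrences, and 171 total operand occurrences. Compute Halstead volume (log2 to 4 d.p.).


Formula: V = N * log2(η), where N = N1 + N2 and η = η1 + η2
η = 13 + 22 = 35
N = 72 + 171 = 243
log2(35) ≈ 5.1293
V = 243 * 5.1293 = 1246.42

1246.42


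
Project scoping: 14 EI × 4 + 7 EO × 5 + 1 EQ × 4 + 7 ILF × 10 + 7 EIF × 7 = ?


UFP = EI*4 + EO*5 + EQ*4 + ILF*10 + EIF*7
UFP = 14*4 + 7*5 + 1*4 + 7*10 + 7*7
UFP = 56 + 35 + 4 + 70 + 49
UFP = 214

214


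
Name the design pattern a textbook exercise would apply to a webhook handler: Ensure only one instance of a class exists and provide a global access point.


This matches the Singleton pattern

Singleton


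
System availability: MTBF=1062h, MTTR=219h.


Availability = MTBF / (MTBF + MTTR)
Availability = 1062 / (1062 + 219)
Availability = 1062 / 1281
Availability = 82.904%

82.904%


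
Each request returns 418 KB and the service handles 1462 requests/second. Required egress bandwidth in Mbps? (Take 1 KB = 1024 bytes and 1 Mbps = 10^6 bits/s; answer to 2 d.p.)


Formula: Mbps = payload_bytes * RPS * 8 / 1e6
Payload per request = 418 KB = 418 * 1024 = 428032 bytes
Total bytes/sec = 428032 * 1462 = 625782784
Total bits/sec = 625782784 * 8 = 5006262272
Mbps = 5006262272 / 1e6 = 5006.26

5006.26 Mbps


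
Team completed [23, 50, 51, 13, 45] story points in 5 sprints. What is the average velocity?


Formula: Avg velocity = Total points / Number of sprints
Points: [23, 50, 51, 13, 45]
Sum = 23 + 50 + 51 + 13 + 45 = 182
Avg velocity = 182 / 5 = 36.4 points/sprint

36.4 points/sprint


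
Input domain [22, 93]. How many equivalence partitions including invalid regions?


Valid range: [22, 93]
Class 1: x < 22 — invalid
Class 2: 22 ≤ x ≤ 93 — valid
Class 3: x > 93 — invalid
Total equivalence classes: 3

3 equivalence classes


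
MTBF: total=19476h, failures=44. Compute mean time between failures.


Formula: MTBF = Total operating time / Number of failures
MTBF = 19476 / 44
MTBF = 442.64 hours

442.64 hours


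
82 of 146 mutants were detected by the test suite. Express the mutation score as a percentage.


Mutation score = killed / total * 100
Mutation score = 82 / 146 * 100
Mutation score = 56.16%

56.16%


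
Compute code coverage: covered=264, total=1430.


Coverage = covered / total * 100
Coverage = 264 / 1430 * 100
Coverage = 18.46%

18.46%


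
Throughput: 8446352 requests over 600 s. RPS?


Formula: throughput = requests / seconds
throughput = 8446352 / 600
throughput = 14077.25 requests/second

14077.25 requests/second


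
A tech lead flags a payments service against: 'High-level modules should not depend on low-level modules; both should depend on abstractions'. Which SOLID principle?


This describes the Dependency Inversion Principle (DIP)

Dependency Inversion Principle (DIP)


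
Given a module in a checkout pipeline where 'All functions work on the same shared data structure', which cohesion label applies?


Reasoning: Functions share data
Type: Communicational cohesion

Communicational cohesion


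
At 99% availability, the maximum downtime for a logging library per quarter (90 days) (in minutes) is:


Formula: allowed downtime = period * (100 - SLA) / 100
Period (quarter (90 days)) = 129600 minutes
Unavailability fraction = (100 - 99.0) / 100
Allowed downtime = 129600 * (100 - 99.0) / 100
Allowed downtime = 1296.0 minutes

1296.0 minutes


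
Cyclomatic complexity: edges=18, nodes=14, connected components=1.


Formula: V(G) = E - N + 2P
V(G) = 18 - 14 + 2*1
V(G) = 4 + 2
V(G) = 6

6


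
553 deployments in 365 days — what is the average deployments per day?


Formula: deployments per day = releases / days
= 553 / 365
= 1.515 deploys/day
(equivalently, 10.61 deploys/week)

1.515 deploys/day


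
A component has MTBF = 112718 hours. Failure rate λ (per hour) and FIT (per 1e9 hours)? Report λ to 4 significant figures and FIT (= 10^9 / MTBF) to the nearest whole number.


Formula: λ = 1 / MTBF; FIT = λ × 1e9 = 1e9 / MTBF
λ = 1 / 112718 ≈ 8.872e-06 failures/hour
FIT = 1e9 / 112718 ≈ 8872 failures per 1e9 hours (nearest whole number)

λ = 8.872e-06 /h, FIT = 8872


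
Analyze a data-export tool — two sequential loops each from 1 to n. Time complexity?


Reasoning: sequential dominates: O(n) + O(n) = O(n)
Complexity: O(n)

O(n)


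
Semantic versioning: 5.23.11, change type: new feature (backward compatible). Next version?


Current: 5.23.11
Change category: 'new feature (backward compatible)' → minor bump
SemVer rule: minor bump → increment MINOR, reset PATCH to 0 (MAJOR unchanged)
New: 5.24.0

5.24.0


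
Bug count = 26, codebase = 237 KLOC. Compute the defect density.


Defect density = defects / KLOC
Defect density = 26 / 237
Defect density = 0.11 defects/KLOC

0.11 defects/KLOC


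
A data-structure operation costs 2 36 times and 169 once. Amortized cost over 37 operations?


Formula: Amortized cost = Total cost / Operations
Total cost = (36 * 2) + (1 * 169)
Total cost = 72 + 169 = 241
Amortized = 241 / 37 = 6.5135

6.5135


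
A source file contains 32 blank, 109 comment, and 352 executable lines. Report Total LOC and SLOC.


Total LOC = blank + comment + code
Total LOC = 32 + 109 + 352 = 493
SLOC (source only) = code = 352

Total LOC: 493, SLOC: 352


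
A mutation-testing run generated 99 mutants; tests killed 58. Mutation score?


Mutation score = killed / total * 100
Mutation score = 58 / 99 * 100
Mutation score = 58.59%

58.59%


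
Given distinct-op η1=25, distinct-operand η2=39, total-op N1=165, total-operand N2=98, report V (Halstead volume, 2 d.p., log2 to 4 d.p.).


Formula: V = N * log2(η), where N = N1 + N2 and η = η1 + η2
η = 25 + 39 = 64
N = 165 + 98 = 263
log2(64) ≈ 6.0000
V = 263 * 6.0000 = 1578.00

1578.00


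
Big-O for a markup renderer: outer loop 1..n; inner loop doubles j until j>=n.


Reasoning: linear outer times logarithmic inner
Complexity: O(n log n)

O(n log n)


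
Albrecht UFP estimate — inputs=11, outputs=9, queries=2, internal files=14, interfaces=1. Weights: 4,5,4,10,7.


UFP = EI*4 + EO*5 + EQ*4 + ILF*10 + EIF*7
UFP = 11*4 + 9*5 + 2*4 + 14*10 + 1*7
UFP = 44 + 45 + 8 + 140 + 7
UFP = 244

244


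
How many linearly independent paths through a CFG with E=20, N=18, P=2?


Formula: V(G) = E - N + 2P
V(G) = 20 - 18 + 2*2
V(G) = 2 + 4
V(G) = 6

6


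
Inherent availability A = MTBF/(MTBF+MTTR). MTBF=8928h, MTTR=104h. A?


Availability = MTBF / (MTBF + MTTR)
Availability = 8928 / (8928 + 104)
Availability = 8928 / 9032
Availability = 98.8485%

98.8485%


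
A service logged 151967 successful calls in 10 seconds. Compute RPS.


Formula: throughput = requests / seconds
throughput = 151967 / 10
throughput = 15196.7 requests/second

15196.7 requests/second


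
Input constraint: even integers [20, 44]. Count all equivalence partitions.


Constraint: even integers in [20, 44]
Class 1: x < 20 — out-of-range invalid
Class 2: x in [20,44] but odd — wrong type invalid
Class 3: x in [20,44] and even — valid
Class 4: x > 44 — out-of-range invalid
Total equivalence classes: 4

4 equivalence classes


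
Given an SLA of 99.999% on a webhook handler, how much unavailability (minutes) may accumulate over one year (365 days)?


Formula: allowed downtime = period * (100 - SLA) / 100
Period (year (365 days)) = 525600 minutes
Unavailability fraction = (100 - 99.999) / 100
Allowed downtime = 525600 * (100 - 99.999) / 100
Allowed downtime = 5.256 minutes

5.256 minutes


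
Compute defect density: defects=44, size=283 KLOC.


Defect density = defects / KLOC
Defect density = 44 / 283
Defect density = 0.155 defects/KLOC

0.155 defects/KLOC


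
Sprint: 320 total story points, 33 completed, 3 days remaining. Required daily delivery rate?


Formula: Required rate = Remaining points / Days left
Remaining = 320 - 33 = 287 points
Required rate = 287 / 3 = 95.67 points/day

95.67 points/day


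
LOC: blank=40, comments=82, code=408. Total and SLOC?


Total LOC = blank + comment + code
Total LOC = 40 + 82 + 408 = 530
SLOC (source only) = code = 408

Total LOC: 530, SLOC: 408


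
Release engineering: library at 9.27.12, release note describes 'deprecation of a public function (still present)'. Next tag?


Current: 9.27.12
Change category: 'deprecation of a public function (still present)' → minor bump
SemVer rule: minor bump → increment MINOR, reset PATCH to 0 (MAJOR unchanged)
New: 9.28.0

9.28.0


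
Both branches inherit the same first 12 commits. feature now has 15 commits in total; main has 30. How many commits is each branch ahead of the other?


Common ancestor: commit #12
feature commits after divergence: 15 - 12 = 3
main commits after divergence: 30 - 12 = 18
feature is 3 commits ahead of main
main is 18 commits ahead of feature

feature ahead: 3, main ahead: 18


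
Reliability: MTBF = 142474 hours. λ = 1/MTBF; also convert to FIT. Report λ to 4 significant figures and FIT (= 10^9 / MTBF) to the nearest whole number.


Formula: λ = 1 / MTBF; FIT = λ × 1e9 = 1e9 / MTBF
λ = 1 / 142474 ≈ 7.019e-06 failures/hour
FIT = 1e9 / 142474 ≈ 7019 failures per 1e9 hours (nearest whole number)

λ = 7.019e-06 /h, FIT = 7019


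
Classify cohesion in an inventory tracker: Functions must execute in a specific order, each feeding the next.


Reasoning: Output of one is input to next
Type: Sequential cohesion

Sequential cohesion


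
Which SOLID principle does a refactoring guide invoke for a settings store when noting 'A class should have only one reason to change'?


This describes the Single Responsibility Principle (SRP)

Single Responsibility Principle (SRP)


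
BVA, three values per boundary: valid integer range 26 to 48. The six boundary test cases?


Range: [26, 48]
Boundaries: just below min, min, min+1, max-1, max, just above max
Values: [25, 26, 27, 47, 48, 49]

[25, 26, 27, 47, 48, 49]


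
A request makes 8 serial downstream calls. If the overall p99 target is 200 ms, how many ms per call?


Formula: per_stage = total_budget / stages
per_stage = 200 / 8
per_stage = 25.0 ms

25.0 ms


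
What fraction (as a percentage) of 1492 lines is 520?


Coverage = covered / total * 100
Coverage = 520 / 1492 * 100
Coverage = 34.85%

34.85%


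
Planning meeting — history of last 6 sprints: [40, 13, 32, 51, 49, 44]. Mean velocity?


Formula: Avg velocity = Total points / Number of sprints
Points: [40, 13, 32, 51, 49, 44]
Sum = 40 + 13 + 32 + 51 + 49 + 44 = 229
Avg velocity = 229 / 6 = 38.17 points/sprint

38.17 points/sprint


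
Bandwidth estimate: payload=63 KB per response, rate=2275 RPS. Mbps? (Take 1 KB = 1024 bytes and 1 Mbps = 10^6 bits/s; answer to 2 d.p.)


Formula: Mbps = payload_bytes * RPS * 8 / 1e6
Payload per request = 63 KB = 63 * 1024 = 64512 bytes
Total bytes/sec = 64512 * 2275 = 146764800
Total bits/sec = 146764800 * 8 = 1174118400
Mbps = 1174118400 / 1e6 = 1174.12

1174.12 Mbps


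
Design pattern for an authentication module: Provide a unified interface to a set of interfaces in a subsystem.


This matches the Facade pattern

Facade


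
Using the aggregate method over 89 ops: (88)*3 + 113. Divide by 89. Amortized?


Formula: Amortized cost = Total cost / Operations
Total cost = (88 * 3) + (1 * 113)
Total cost = 264 + 113 = 377
Amortized = 377 / 89 = 4.236

4.236


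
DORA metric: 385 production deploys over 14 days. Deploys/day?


Formula: deployments per day = releases / days
= 385 / 14
= 27.5 deploys/day
(equivalently, 192.5 deploys/week)

27.5 deploys/day


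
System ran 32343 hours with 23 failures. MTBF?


Formula: MTBF = Total operating time / Number of failures
MTBF = 32343 / 23
MTBF = 1406.22 hours

1406.22 hours


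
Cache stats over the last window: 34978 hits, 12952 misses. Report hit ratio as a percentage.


Formula: hit rate = hits / (hits + misses) * 100
hit rate = 34978 / (34978 + 12952) * 100
hit rate = 34978 / 47930 * 100
hit rate = 72.98%

72.98%


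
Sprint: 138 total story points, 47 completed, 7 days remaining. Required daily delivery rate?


Formula: Required rate = Remaining points / Days left
Remaining = 138 - 47 = 91 points
Required rate = 91 / 7 = 13.0 points/day

13.0 points/day


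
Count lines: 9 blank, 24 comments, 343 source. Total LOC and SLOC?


Total LOC = blank + comment + code
Total LOC = 9 + 24 + 343 = 376
SLOC (source only) = code = 343

Total LOC: 376, SLOC: 343


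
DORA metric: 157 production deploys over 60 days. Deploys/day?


Formula: deployments per day = releases / days
= 157 / 60
= 2.617 deploys/day
(equivalently, 18.32 deploys/week)

2.617 deploys/day


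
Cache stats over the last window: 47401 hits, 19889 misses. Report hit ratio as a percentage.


Formula: hit rate = hits / (hits + misses) * 100
hit rate = 47401 / (47401 + 19889) * 100
hit rate = 47401 / 67290 * 100
hit rate = 70.44%

70.44%


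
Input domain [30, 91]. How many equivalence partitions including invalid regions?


Valid range: [30, 91]
Class 1: x < 30 — invalid
Class 2: 30 ≤ x ≤ 91 — valid
Class 3: x > 91 — invalid
Total equivalence classes: 3

3 equivalence classes


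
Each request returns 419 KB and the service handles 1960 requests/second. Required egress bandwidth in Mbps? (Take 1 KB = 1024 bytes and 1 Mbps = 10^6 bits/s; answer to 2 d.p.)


Formula: Mbps = payload_bytes * RPS * 8 / 1e6
Payload per request = 419 KB = 419 * 1024 = 429056 bytes
Total bytes/sec = 429056 * 1960 = 840949760
Total bits/sec = 840949760 * 8 = 6727598080
Mbps = 6727598080 / 1e6 = 6727.6

6727.6 Mbps


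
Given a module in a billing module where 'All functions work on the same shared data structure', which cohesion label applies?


Reasoning: Functions share data
Type: Communicational cohesion

Communicational cohesion


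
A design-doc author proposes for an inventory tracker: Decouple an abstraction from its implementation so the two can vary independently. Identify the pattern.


This matches the Bridge pattern

Bridge


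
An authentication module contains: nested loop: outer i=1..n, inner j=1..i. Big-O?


Reasoning: triangle: n(n+1)/2 ~ n^2/2
Complexity: O(n^2)

O(n^2)


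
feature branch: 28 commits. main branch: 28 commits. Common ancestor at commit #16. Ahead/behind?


Common ancestor: commit #16
feature commits after divergence: 28 - 16 = 12
main commits after divergence: 28 - 16 = 12
feature is 12 commits ahead of main
main is 12 commits ahead of feature

feature ahead: 12, main ahead: 12


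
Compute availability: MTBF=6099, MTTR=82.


Availability = MTBF / (MTBF + MTTR)
Availability = 6099 / (6099 + 82)
Availability = 6099 / 6181
Availability = 98.6734%

98.6734%


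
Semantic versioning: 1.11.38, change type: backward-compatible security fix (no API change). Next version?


Current: 1.11.38
Change category: 'backward-compatible security fix (no API change)' → patch bump
SemVer rule: patch bump → increment PATCH (MAJOR and MINOR unchanged)
New: 1.11.39

1.11.39


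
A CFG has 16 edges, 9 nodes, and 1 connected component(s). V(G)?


Formula: V(G) = E - N + 2P
V(G) = 16 - 9 + 2*1
V(G) = 7 + 2
V(G) = 9

9


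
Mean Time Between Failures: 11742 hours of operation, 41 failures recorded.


Formula: MTBF = Total operating time / Number of failures
MTBF = 11742 / 41
MTBF = 286.39 hours

286.39 hours


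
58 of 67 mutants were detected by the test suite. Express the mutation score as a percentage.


Mutation score = killed / total * 100
Mutation score = 58 / 67 * 100
Mutation score = 86.57%

86.57%


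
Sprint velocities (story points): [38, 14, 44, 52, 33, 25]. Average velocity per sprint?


Formula: Avg velocity = Total points / Number of sprints
Points: [38, 14, 44, 52, 33, 25]
Sum = 38 + 14 + 44 + 52 + 33 + 25 = 206
Avg velocity = 206 / 6 = 34.33 points/sprint

34.33 points/sprint


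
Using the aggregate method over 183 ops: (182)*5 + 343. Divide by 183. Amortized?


Formula: Amortized cost = Total cost / Operations
Total cost = (182 * 5) + (1 * 343)
Total cost = 910 + 343 = 1253
Amortized = 1253 / 183 = 6.847

6.847


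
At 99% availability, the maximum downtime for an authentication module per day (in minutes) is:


Formula: allowed downtime = period * (100 - SLA) / 100
Period (day) = 1440 minutes
Unavailability fraction = (100 - 99.0) / 100
Allowed downtime = 1440 * (100 - 99.0) / 100
Allowed downtime = 14.4 minutes

14.4 minutes


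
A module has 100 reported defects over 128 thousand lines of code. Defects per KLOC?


Defect density = defects / KLOC
Defect density = 100 / 128
Defect density = 0.781 defects/KLOC

0.781 defects/KLOC


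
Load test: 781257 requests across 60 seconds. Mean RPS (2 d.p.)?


Formula: throughput = requests / seconds
throughput = 781257 / 60
throughput = 13020.95 requests/second

13020.95 requests/second


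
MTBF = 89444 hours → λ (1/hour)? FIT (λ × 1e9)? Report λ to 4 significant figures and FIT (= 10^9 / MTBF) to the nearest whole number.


Formula: λ = 1 / MTBF; FIT = λ × 1e9 = 1e9 / MTBF
λ = 1 / 89444 ≈ 1.118e-05 failures/hour
FIT = 1e9 / 89444 ≈ 11180 failures per 1e9 hours (nearest whole number)

λ = 1.118e-05 /h, FIT = 11180


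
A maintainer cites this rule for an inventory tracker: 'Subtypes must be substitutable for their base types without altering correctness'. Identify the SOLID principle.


This describes the Liskov Substitution Principle (LSP)

Liskov Substitution Principle (LSP)


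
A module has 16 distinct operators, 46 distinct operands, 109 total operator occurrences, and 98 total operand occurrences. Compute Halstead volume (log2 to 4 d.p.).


Formula: V = N * log2(η), where N = N1 + N2 and η = η1 + η2
η = 16 + 46 = 62
N = 109 + 98 = 207
log2(62) ≈ 5.9542
V = 207 * 5.9542 = 1232.52

1232.52


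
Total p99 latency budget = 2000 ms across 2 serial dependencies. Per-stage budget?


Formula: per_stage = total_budget / stages
per_stage = 2000 / 2
per_stage = 1000.0 ms

1000.0 ms


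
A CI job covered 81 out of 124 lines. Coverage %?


Coverage = covered / total * 100
Coverage = 81 / 124 * 100
Coverage = 65.32%

65.32%


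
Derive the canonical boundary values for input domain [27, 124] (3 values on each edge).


Range: [27, 124]
Boundaries: just below min, min, min+1, max-1, max, just above max
Values: [26, 27, 28, 123, 124, 125]

[26, 27, 28, 123, 124, 125]


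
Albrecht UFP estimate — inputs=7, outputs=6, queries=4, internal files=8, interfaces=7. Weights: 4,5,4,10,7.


UFP = EI*4 + EO*5 + EQ*4 + ILF*10 + EIF*7
UFP = 7*4 + 6*5 + 4*4 + 8*10 + 7*7
UFP = 28 + 30 + 16 + 80 + 49
UFP = 203

203


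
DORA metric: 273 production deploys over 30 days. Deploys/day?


Formula: deployments per day = releases / days
= 273 / 30
= 9.1 deploys/day
(equivalently, 63.7 deploys/week)

9.1 deploys/day


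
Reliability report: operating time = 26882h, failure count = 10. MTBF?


Formula: MTBF = Total operating time / Number of failures
MTBF = 26882 / 10
MTBF = 2688.2 hours

2688.2 hours


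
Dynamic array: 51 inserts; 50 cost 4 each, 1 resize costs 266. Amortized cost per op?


Formula: Amortized cost = Total cost / Operations
Total cost = (50 * 4) + (1 * 266)
Total cost = 200 + 266 = 466
Amortized = 466 / 51 = 9.1373

9.1373


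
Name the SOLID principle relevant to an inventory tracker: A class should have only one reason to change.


This describes the Single Responsibility Principle (SRP)

Single Responsibility Principle (SRP)


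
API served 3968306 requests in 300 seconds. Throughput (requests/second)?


Formula: throughput = requests / seconds
throughput = 3968306 / 300
throughput = 13227.69 requests/second

13227.69 requests/second


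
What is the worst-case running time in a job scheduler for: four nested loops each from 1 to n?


Reasoning: four levels of nesting
Complexity: O(n^4)

O(n^4)


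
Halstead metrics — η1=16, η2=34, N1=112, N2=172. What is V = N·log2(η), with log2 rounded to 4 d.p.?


Formula: V = N * log2(η), where N = N1 + N2 and η = η1 + η2
η = 16 + 34 = 50
N = 112 + 172 = 284
log2(50) ≈ 5.6439
V = 284 * 5.6439 = 1602.87

1602.87


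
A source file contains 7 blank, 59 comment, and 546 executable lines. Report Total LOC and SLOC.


Total LOC = blank + comment + code
Total LOC = 7 + 59 + 546 = 612
SLOC (source only) = code = 546

Total LOC: 612, SLOC: 546


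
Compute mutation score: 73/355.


Mutation score = killed / total * 100
Mutation score = 73 / 355 * 100
Mutation score = 20.56%

20.56%


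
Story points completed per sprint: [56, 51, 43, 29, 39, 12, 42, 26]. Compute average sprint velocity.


Formula: Avg velocity = Total points / Number of sprints
Points: [56, 51, 43, 29, 39, 12, 42, 26]
Sum = 56 + 51 + 43 + 29 + 39 + 12 + 42 + 26 = 298
Avg velocity = 298 / 8 = 37.25 points/sprint

37.25 points/sprint


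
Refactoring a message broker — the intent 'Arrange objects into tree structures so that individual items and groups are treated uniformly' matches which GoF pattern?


This matches the Composite pattern

Composite


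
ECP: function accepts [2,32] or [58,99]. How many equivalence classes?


Valid ranges: [2,32] and [58,99]
Class 1: x < 2 — invalid
Class 2: 2 ≤ x ≤ 32 — valid
Class 3: 32 < x < 58 — invalid (gap between ranges)
Class 4: 58 ≤ x ≤ 99 — valid
Class 5: x > 99 — invalid
Total equivalence classes: 5

5 equivalence classes


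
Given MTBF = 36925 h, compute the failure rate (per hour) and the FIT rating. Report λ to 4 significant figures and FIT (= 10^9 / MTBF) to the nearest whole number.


Formula: λ = 1 / MTBF; FIT = λ × 1e9 = 1e9 / MTBF
λ = 1 / 36925 ≈ 2.708e-05 failures/hour
FIT = 1e9 / 36925 ≈ 27082 failures per 1e9 hours (nearest whole number)

λ = 2.708e-05 /h, FIT = 27082


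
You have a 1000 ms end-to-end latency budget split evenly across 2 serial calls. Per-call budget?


Formula: per_stage = total_budget / stages
per_stage = 1000 / 2
per_stage = 500.0 ms

500.0 ms


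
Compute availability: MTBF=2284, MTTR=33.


Availability = MTBF / (MTBF + MTTR)
Availability = 2284 / (2284 + 33)
Availability = 2284 / 2317
Availability = 98.5757%

98.5757%


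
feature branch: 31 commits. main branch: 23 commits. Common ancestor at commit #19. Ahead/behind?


Common ancestor: commit #19
feature commits after divergence: 31 - 19 = 12
main commits after divergence: 23 - 19 = 4
feature is 12 commits ahead of main
main is 4 commits ahead of feature

feature ahead: 12, main ahead: 4


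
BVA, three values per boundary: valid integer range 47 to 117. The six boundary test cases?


Range: [47, 117]
Boundaries: just below min, min, min+1, max-1, max, just above max
Values: [46, 47, 48, 116, 117, 118]

[46, 47, 48, 116, 117, 118]


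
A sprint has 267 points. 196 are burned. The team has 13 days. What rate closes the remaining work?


Formula: Required rate = Remaining points / Days left
Remaining = 267 - 196 = 71 points
Required rate = 71 / 13 = 5.46 points/day

5.46 points/day


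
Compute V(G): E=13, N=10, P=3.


Formula: V(G) = E - N + 2P
V(G) = 13 - 10 + 2*3
V(G) = 3 + 6
V(G) = 9

9


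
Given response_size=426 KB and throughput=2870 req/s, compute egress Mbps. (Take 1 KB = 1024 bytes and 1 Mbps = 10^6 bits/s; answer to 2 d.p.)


Formula: Mbps = payload_bytes * RPS * 8 / 1e6
Payload per request = 426 KB = 426 * 1024 = 436224 bytes
Total bytes/sec = 436224 * 2870 = 1251962880
Total bits/sec = 1251962880 * 8 = 10015703040
Mbps = 10015703040 / 1e6 = 10015.7

10015.7 Mbps


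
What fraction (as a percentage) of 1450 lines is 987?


Coverage = covered / total * 100
Coverage = 987 / 1450 * 100
Coverage = 68.07%

68.07%


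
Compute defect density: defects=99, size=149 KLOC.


Defect density = defects / KLOC
Defect density = 99 / 149
Defect density = 0.664 defects/KLOC

0.664 defects/KLOC


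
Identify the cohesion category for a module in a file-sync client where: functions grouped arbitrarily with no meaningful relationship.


Reasoning: Worst: random grouping
Type: Coincidental cohesion

Coincidental cohesion


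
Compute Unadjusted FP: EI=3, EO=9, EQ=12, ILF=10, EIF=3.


UFP = EI*4 + EO*5 + EQ*4 + ILF*10 + EIF*7
UFP = 3*4 + 9*5 + 12*4 + 10*10 + 3*7
UFP = 12 + 45 + 48 + 100 + 21
UFP = 226

226


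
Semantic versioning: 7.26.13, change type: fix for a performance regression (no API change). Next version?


Current: 7.26.13
Change category: 'fix for a performance regression (no API change)' → patch bump
SemVer rule: patch bump → increment PATCH (MAJOR and MINOR unchanged)
New: 7.26.14

7.26.14


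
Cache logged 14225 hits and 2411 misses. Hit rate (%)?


Formula: hit rate = hits / (hits + misses) * 100
hit rate = 14225 / (14225 + 2411) * 100
hit rate = 14225 / 16636 * 100
hit rate = 85.51%

85.51%


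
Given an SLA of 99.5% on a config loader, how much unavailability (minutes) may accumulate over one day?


Formula: allowed downtime = period * (100 - SLA) / 100
Period (day) = 1440 minutes
Unavailability fraction = (100 - 99.5) / 100
Allowed downtime = 1440 * (100 - 99.5) / 100
Allowed downtime = 7.2 minutes

7.2 minutes


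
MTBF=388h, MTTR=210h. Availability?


Availability = MTBF / (MTBF + MTTR)
Availability = 388 / (388 + 210)
Availability = 388 / 598
Availability = 64.8829%

64.8829%


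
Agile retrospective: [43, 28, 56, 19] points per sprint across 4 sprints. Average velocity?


Formula: Avg velocity = Total points / Number of sprints
Points: [43, 28, 56, 19]
Sum = 43 + 28 + 56 + 19 = 146
Avg velocity = 146 / 4 = 36.5 points/sprint

36.5 points/sprint


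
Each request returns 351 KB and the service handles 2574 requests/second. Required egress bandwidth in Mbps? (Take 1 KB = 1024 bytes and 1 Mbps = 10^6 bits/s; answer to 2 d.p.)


Formula: Mbps = payload_bytes * RPS * 8 / 1e6
Payload per request = 351 KB = 351 * 1024 = 359424 bytes
Total bytes/sec = 359424 * 2574 = 925157376
Total bits/sec = 925157376 * 8 = 7401259008
Mbps = 7401259008 / 1e6 = 7401.26

7401.26 Mbps


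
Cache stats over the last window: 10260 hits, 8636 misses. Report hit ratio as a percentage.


Formula: hit rate = hits / (hits + misses) * 100
hit rate = 10260 / (10260 + 8636) * 100
hit rate = 10260 / 18896 * 100
hit rate = 54.3%

54.3%


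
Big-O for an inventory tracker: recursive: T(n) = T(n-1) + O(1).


Reasoning: linear recursion with constant work per frame
Complexity: O(n)

O(n)


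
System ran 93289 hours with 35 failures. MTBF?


Formula: MTBF = Total operating time / Number of failures
MTBF = 93289 / 35
MTBF = 2665.4 hours

2665.4 hours


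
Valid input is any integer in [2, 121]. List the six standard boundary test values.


Range: [2, 121]
Boundaries: just below min, min, min+1, max-1, max, just above max
Values: [1, 2, 3, 120, 121, 122]

[1, 2, 3, 120, 121, 122]


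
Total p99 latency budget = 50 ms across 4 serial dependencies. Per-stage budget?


Formula: per_stage = total_budget / stages
per_stage = 50 / 4
per_stage = 12.5 ms

12.5 ms


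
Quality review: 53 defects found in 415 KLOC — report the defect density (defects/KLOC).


Defect density = defects / KLOC
Defect density = 53 / 415
Defect density = 0.128 defects/KLOC

0.128 defects/KLOC


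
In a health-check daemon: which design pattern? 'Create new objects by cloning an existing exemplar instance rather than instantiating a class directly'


This matches the Prototype pattern

Prototype


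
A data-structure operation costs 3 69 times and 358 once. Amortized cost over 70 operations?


Formula: Amortized cost = Total cost / Operations
Total cost = (69 * 3) + (1 * 358)
Total cost = 207 + 358 = 565
Amortized = 565 / 70 = 8.0714

8.0714


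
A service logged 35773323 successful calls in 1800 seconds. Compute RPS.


Formula: throughput = requests / seconds
throughput = 35773323 / 1800
throughput = 19874.07 requests/second

19874.07 requests/second


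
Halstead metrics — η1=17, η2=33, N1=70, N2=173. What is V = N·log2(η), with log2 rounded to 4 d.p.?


Formula: V = N * log2(η), where N = N1 + N2 and η = η1 + η2
η = 17 + 33 = 50
N = 70 + 173 = 243
log2(50) ≈ 5.6439
V = 243 * 5.6439 = 1371.47

1371.47


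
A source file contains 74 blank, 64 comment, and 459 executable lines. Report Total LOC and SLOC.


Total LOC = blank + comment + code
Total LOC = 74 + 64 + 459 = 597
SLOC (source only) = code = 459

Total LOC: 597, SLOC: 459


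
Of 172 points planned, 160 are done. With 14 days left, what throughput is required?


Formula: Required rate = Remaining points / Days left
Remaining = 172 - 160 = 12 points
Required rate = 12 / 14 = 0.86 points/day

0.86 points/day


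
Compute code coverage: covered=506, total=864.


Coverage = covered / total * 100
Coverage = 506 / 864 * 100
Coverage = 58.56%

58.56%


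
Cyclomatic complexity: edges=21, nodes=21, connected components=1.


Formula: V(G) = E - N + 2P
V(G) = 21 - 21 + 2*1
V(G) = 0 + 2
V(G) = 2

2


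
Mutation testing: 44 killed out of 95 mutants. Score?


Mutation score = killed / total * 100
Mutation score = 44 / 95 * 100
Mutation score = 46.32%

46.32%


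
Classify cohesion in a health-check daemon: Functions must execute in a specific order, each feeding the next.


Reasoning: Output of one is input to next
Type: Sequential cohesion

Sequential cohesion


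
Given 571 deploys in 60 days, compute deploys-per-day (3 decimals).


Formula: deployments per day = releases / days
= 571 / 60
= 9.517 deploys/day
(equivalently, 66.62 deploys/week)

9.517 deploys/day


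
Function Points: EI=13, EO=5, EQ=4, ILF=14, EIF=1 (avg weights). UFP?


UFP = EI*4 + EO*5 + EQ*4 + ILF*10 + EIF*7
UFP = 13*4 + 5*5 + 4*4 + 14*10 + 1*7
UFP = 52 + 25 + 16 + 140 + 7
UFP = 240

240


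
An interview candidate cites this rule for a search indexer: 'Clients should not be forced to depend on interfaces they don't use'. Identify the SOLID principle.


This describes the Interface Segregation Principle (ISP)

Interface Segregation Principle (ISP)


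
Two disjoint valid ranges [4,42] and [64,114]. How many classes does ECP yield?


Valid ranges: [4,42] and [64,114]
Class 1: x < 4 — invalid
Class 2: 4 ≤ x ≤ 42 — valid
Class 3: 42 < x < 64 — invalid (gap between ranges)
Class 4: 64 ≤ x ≤ 114 — valid
Class 5: x > 114 — invalid
Total equivalence classes: 5

5 equivalence classes


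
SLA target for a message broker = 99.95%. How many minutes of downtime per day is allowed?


Formula: allowed downtime = period * (100 - SLA) / 100
Period (day) = 1440 minutes
Unavailability fraction = (100 - 99.95) / 100
Allowed downtime = 1440 * (100 - 99.95) / 100
Allowed downtime = 0.72 minutes

0.72 minutes


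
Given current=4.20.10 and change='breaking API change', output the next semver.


Current: 4.20.10
Change category: 'breaking API change' → major bump
SemVer rule: major bump → increment MAJOR, reset MINOR and PATCH to 0
New: 5.0.0

5.0.0


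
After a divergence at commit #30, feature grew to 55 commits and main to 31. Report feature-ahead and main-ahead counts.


Common ancestor: commit #30
feature commits after divergence: 55 - 30 = 25
main commits after divergence: 31 - 30 = 1
feature is 25 commits ahead of main
main is 1 commits ahead of feature

feature ahead: 25, main ahead: 1


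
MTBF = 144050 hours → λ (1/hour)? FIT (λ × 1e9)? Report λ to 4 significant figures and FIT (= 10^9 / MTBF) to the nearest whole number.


Formula: λ = 1 / MTBF; FIT = λ × 1e9 = 1e9 / MTBF
λ = 1 / 144050 ≈ 6.942e-06 failures/hour
FIT = 1e9 / 144050 ≈ 6942 failures per 1e9 hours (nearest whole number)

λ = 6.942e-06 /h, FIT = 6942
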